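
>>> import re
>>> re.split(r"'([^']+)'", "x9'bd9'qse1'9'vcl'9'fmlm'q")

['x9', 'bd9', 'qse1', '9', 'vcl', '9', "fmlm'q"]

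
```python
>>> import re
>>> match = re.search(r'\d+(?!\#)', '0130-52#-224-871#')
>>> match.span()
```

(0, 4)

`(?!…)`/`(?<!…)` only lets a position through if the neighbouring text does NOT match; no characters are consumed.
`search` walks the string left to right and returns the first match it finds.
The match spans [0:4] → '0130'.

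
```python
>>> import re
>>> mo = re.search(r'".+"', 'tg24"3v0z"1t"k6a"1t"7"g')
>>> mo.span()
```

`re.search` scans for the first position where the pattern succeeds.
The match spans [4:22] → '"3v0z"1t"k6a"1t"7"'.

(4, 22)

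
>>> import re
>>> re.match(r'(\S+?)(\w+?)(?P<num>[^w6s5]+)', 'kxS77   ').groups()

('k', 'x', 'S77   ')

The match spans [0:8] → 'kxS77   '.
Captured: group 1 = 'k', group 2 = 'x', group 3 = 'S77   '.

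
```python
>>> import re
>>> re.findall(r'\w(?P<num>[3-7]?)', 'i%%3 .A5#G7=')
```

['', '', '5', '7']

This matches a word character; then optionally a character in [3-7] (captured as 'num').
Scanning left to right: at [0:1] match 'i', group 1 = ''; at [3:4] match '3', group 1 = ''; at [6:8] match 'A5', group 1 = '5'; at [9:11] match 'G7', group 1 = '7'.
One capturing group, so `findall` returns just the captured substring from each match — 4 in all.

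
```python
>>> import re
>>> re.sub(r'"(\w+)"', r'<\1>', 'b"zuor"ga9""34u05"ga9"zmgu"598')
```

Matches: at [1:7] → '"zuor"'; at [11:18] → '"34u05"'; at [21:27] → '"zmgu"'.
The replacement refers to a captured group, so each match is rewritten using its own captured text.

'b<zuor>ga9"<34u05>ga9<zmgu>598'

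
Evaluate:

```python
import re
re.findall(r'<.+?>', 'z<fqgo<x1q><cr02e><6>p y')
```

['<fqgo<x1q>', '<cr02e>', '<6>']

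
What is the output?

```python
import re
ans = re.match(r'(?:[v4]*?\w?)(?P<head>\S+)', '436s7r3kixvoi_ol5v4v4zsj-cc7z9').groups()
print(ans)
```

('36s7r3kixvoi_ol5v4v4zsj-cc7z9',)

The match spans [0:30] → '436s7r3kixvoi_ol5v4v4zsj-cc7z9'.
Captured: group 1 = '36s7r3kixvoi_ol5v4v4zsj-cc7z9'.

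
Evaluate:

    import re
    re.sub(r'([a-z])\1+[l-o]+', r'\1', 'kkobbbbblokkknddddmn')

'kbkd'

After group 1 captures some text, `\1` only succeeds where that same text appears again.
The replacement refers to a captured group, so each match is rewritten using its own captured text.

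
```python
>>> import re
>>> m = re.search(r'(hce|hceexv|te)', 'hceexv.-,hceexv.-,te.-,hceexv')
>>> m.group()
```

'hce'

Alternation isn't longest-match — the leftmost alternative that fits at this position is chosen.
`search` walks the string left to right and returns the first match it finds.
The match spans [0:3] → 'hce'.
Captured: group 1 = 'hce'.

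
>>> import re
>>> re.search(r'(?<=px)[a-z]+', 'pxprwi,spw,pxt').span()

The `(?=…)`/`(?<=…)` assertion just peeks at neighbouring text; it doesn't advance the match position.
`re.search` tries every starting position until one works.
The match spans [2:6] → 'prwi'.

(2, 6)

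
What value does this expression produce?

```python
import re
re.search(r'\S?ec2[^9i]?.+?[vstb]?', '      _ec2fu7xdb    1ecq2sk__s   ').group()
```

Pattern: optionally a non-whitespace character; then the literal 'ec2', then optionally any character except [9i]; then one or more of any character (lazy); then optionally one of [vstb].
`re.search` scans for the first position where the pattern succeeds.
The match spans [6:12] → '_ec2fu'.

'_ec2fu'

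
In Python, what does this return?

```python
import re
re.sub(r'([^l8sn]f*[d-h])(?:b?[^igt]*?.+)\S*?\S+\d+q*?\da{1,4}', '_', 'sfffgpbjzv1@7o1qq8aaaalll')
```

This matches any character except [l8sn], then zero or more of a literal 'f', then a character in [d-h] (captured); then optionally the literal 'b', then zero or more of any character except [igt] (lazy), then one or more of any character (non-capturing group); then zero or more of a non-whitespace character (lazy), then one or more of a non-whitespace character; then one or more of a digit; then zero or more of a literal 'q' (lazy), then a digit, then 1 to 4 of the literal 'a'.
Each match is replaced by '_'.

's_lll'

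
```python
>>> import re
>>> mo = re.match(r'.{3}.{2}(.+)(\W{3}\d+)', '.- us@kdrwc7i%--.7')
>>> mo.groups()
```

This matches exactly 3 of any character, then exactly 2 of any character; then one or more of any character (captured); then exactly 3 of a non-word character, then one or more of a digit (captured).
`re.match` won't scan ahead — the pattern has to work from the very first character.
The match spans [0:18] → '.- us@kdrwc7i%--.7'.
Captured: group 1 = '@kdrwc7i%', group 2 = '--.7'.

('@kdrwc7i%', '--.7')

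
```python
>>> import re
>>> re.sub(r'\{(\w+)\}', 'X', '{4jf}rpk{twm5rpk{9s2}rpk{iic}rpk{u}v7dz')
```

Each match is replaced by 'X'.

'Xrpk{twm5rpkXrpkXrpkXv7dz'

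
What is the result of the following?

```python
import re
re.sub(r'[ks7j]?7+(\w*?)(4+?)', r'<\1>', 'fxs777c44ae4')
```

'fx<c>4ae4'

The `?` after the quantifier makes it lazy — it takes as little as possible before letting the rest of the pattern try.
`\1` in the replacement pulls in group 1's text for each match.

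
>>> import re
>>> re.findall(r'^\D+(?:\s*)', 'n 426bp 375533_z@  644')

['n ']

Pattern: anchored at the start of the string; then one or more of a non-digit; then zero or more of whitespace (non-capturing group).
Since nothing is captured, `findall` lists the 1 matched substring directly.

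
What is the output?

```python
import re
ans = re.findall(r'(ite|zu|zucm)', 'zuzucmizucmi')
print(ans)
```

The regex engine tests alternatives in the order written; an earlier branch that matches wins even if a later one would match more.
Walking the string: at [0:2] match 'zu', group 1 = 'zu'; at [2:4] match 'zu', group 1 = 'zu'; at [7:9] match 'zu', group 1 = 'zu'.
With a single group, `findall` returns only what that group captured — 3 items.

['zu', 'zu', 'zu']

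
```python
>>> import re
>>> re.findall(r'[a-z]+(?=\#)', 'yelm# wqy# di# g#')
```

['yelm', 'wqy', 'di', 'g']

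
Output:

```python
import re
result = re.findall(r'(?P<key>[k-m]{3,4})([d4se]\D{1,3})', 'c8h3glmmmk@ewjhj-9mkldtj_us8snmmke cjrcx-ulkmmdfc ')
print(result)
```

This matches 3 to 4 of a character in [k-m] (captured as 'key'); then one of [d4se], then 1 to 3 of a non-digit (captured).
Multiple groups make `findall` return tuples — one 2-tuple for each match.

[('mkl', 'dtj_'), ('mmk', 'e cj'), ('lkmm', 'dfc ')]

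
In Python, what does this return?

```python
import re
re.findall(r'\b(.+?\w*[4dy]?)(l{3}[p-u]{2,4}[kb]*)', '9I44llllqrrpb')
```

[('9I44l', 'lllqrrpb')]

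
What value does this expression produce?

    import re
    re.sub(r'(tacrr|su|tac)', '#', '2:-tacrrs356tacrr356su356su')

The regex engine tests alternatives in the order written; an earlier branch that matches wins even if a later one would match more.
Each match is replaced by '#'.

'2:-#s356#356#356#'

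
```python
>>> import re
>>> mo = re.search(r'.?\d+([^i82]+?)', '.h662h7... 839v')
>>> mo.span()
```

This matches optionally any character, then one or more of a digit; then one or more of any character except [i82] (lazy) (captured).
`search` walks the string left to right and returns the first match it finds.
The match spans [1:6] → 'h662h'.
Captured: group 1 = 'h'.

(1, 6)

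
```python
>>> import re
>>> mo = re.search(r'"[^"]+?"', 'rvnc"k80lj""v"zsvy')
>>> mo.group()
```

'"k80lj"'

The match spans [4:11] → '"k80lj"'.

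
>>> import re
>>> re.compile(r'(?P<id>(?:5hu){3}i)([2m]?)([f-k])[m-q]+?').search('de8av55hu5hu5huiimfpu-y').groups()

The match spans [6:18] → '5hu5hu5huiim'.
Captured: group 1 = '5hu5hu5hui', group 2 = '', group 3 = 'i'.

('5hu5hu5hui', '', 'i')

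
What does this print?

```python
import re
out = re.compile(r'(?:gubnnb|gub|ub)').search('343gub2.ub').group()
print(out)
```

gub

Unlike `match`, `search` isn't anchored — it looks for the pattern anywhere in the string.
The match spans [3:6] → 'gub'.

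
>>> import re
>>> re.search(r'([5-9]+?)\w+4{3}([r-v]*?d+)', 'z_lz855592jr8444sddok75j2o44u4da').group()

'855592jr8444sdd'

This matches one or more of a character in [5-9] (lazy) (captured); then one or more of a word character, then exactly 3 of the literal '4'; then zero or more of a character in [r-v] (lazy), then one or more of a literal 'd' (captured).
Unlike `match`, `search` isn't anchored — it looks for the pattern anywhere in the string.
The match spans [4:19] → '855592jr8444sdd'.
Captured: group 1 = '8', group 2 = 'sdd'.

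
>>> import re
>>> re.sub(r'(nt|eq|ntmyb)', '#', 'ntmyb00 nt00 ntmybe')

'#myb00 #00 #mybe'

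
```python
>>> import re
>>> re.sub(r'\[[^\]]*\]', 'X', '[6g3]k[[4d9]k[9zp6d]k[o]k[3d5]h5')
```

Matches: at [0:5] → '[6g3]'; at [6:12] → '[[4d9]'; at [13:20] → '[9zp6d]'; at [21:24] → '[o]'; at [25:30] → '[3d5]'.
Each match is replaced by 'X'.

'XkXkXkXkXh5'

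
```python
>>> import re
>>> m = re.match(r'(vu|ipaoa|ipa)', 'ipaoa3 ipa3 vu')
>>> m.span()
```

(0, 5)

Alternation tries branches left to right and keeps the first one that lets the overall match succeed at that position.
`re.match` only tries the pattern at the start of the string.
The match spans [0:5] → 'ipaoa'.
Captured: group 1 = 'ipaoa'.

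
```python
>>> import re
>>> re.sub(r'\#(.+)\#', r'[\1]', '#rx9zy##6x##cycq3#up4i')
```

'[rx9zy##6x##cycq3]up4i'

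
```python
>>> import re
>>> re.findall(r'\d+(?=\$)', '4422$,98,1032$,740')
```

Lookahead/lookbehind check context without consuming it, so the matched span excludes the asserted characters.
Walking the string: at [0:4] → '4422'; at [9:13] → '1032'.
`findall` yields the raw match text (2 of them) because the pattern has no groups.

['4422', '1032']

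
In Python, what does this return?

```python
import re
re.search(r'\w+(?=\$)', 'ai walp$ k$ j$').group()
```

'walp'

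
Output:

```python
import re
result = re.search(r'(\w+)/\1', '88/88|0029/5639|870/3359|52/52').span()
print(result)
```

(0, 5)

`\1` is not a pattern — it's the concrete string captured by group 1, re-applied verbatim.
Unlike `match`, `search` isn't anchored — it looks for the pattern anywhere in the string.
The match spans [0:5] → '88/88'.
Captured: group 1 = '88'.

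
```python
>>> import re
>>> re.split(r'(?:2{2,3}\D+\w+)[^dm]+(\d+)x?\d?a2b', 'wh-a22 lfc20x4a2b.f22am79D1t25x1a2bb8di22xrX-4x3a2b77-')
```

['wh-a', '4', '.f', '3', '77-']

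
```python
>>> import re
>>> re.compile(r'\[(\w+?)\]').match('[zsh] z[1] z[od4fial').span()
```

(0, 5)

`re.match` only tries the pattern at the start of the string.
The match spans [0:5] → '[zsh]'.
Captured: group 1 = 'zsh'.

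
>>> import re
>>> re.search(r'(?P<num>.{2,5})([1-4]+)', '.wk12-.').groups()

Pattern: 2 to 5 of any character (captured as 'num'); then one or more of a character in [1-4] (captured).
Unlike `match`, `search` isn't anchored — it looks for the pattern anywhere in the string.
The match spans [0:5] → '.wk12'.
Captured: group 1 = '.wk1', group 2 = '2'.

('.wk1', '2')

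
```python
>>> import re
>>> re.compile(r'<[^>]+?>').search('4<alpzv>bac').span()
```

(1, 8)

The match spans [1:8] → '<alpzv>'.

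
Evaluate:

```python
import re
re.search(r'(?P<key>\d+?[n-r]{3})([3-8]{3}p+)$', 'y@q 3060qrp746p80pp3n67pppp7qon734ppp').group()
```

'7qon734ppp'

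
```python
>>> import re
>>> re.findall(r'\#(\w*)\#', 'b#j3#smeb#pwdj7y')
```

Scanning left to right: at [1:5] match '#j3#', group 1 = 'j3'.
Because there's exactly one group, `findall` drops the full match and keeps group 1 from the one hit.

['j3']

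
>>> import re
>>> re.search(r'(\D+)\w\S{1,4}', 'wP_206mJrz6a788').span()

(0, 8)

Pattern: one or more of a non-digit (captured); then a word character, then 1 to 4 of a non-whitespace character.
The match spans [0:8] → 'wP_206mJ'.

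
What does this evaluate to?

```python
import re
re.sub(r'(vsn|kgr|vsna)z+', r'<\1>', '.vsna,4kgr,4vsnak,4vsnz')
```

'.vsna,4kgr,4vsnak,4<vsn>'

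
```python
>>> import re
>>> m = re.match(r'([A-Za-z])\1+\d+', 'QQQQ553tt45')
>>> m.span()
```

(0, 7)

`\1` is not a pattern — it's the concrete string captured by group 1, re-applied verbatim.
With `match`, the pattern is implicitly anchored at the beginning.
The match spans [0:7] → 'QQQQ553'.
Captured: group 1 = 'Q'.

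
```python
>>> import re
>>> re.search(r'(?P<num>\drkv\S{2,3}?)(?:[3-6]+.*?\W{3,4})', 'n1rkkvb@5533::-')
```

Here nothing in the string fits, so the call returns None.

None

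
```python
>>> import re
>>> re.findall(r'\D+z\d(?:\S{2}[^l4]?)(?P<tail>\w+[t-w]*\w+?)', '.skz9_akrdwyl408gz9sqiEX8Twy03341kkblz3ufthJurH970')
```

The pattern matches one or more of a non-digit, then the literal 'z', then a digit; then exactly 2 of a non-whitespace character, then optionally any character except [l4] (non-capturing group); then one or more of a word character, then zero or more of a character in [t-w], then one or more of a word character (lazy) (captured as 'tail').
Walking the string: at [0:50] match '.skz9_akrdwyl408gz9sqiEX8Twy03341kkblz3ufthJurH970', group 1 = 'rdwyl408gz9sqiEX8Twy03341kkblz3ufthJurH970'.
`findall` collects group 1 from the one match (1 total).

['rdwyl408gz9sqiEX8Twy03341kkblz3ufthJurH970']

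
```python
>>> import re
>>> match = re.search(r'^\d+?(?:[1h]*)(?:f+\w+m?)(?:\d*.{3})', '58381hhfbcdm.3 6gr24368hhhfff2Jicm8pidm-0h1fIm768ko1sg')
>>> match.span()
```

Pattern: anchored at the start of the string; then one or more of a digit (lazy); then zero or more of one of [1h] (non-capturing group); then one or more of the literal 'f', then one or more of a word character, then optionally the literal 'm' (non-capturing group); then zero or more of a digit, then exactly 3 of any character (non-capturing group).
Unlike `match`, `search` isn't anchored — it looks for the pattern anywhere in the string.
The match spans [0:15] → '58381hhfbcdm.3 '.

(0, 15)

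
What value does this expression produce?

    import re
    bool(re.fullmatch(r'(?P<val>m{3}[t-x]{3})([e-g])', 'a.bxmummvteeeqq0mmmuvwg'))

False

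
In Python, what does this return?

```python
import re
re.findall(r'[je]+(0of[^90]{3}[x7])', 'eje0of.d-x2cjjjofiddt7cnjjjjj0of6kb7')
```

['0of.d-x', '0of6kb7']

This matches one or more of one of [je]; then the literal '0of', then exactly 3 of any character except [90], then one of [x7] (captured).
Matches: at [0:10] match 'eje0of.d-x', group 1 = '0of.d-x'; at [24:36] match 'jjjjj0of6kb7', group 1 = '0of6kb7'.
`findall` collects group 1 from each match (2 total).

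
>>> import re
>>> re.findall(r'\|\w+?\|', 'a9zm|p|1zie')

['|p|']

Scanning left to right: at [4:7] → '|p|'.
No capturing groups, so `findall` returns the 1 full match string.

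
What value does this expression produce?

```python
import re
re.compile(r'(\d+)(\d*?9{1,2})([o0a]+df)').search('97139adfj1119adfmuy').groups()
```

This matches one or more of a digit (captured); then zero or more of a digit (lazy), then 1 to 2 of a literal '9' (captured); then one or more of one of [o0a], then the literal 'df' (captured).
`search` walks the string left to right and returns the first match it finds.
The match spans [0:8] → '97139adf'.
Captured: group 1 = '9713', group 2 = '9', group 3 = 'adf'.

('9713', '9', 'adf')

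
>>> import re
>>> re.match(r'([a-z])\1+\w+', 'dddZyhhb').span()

`\1` is not a pattern — it's the concrete string captured by group 1, re-applied verbatim.
`re.match` won't scan ahead — the pattern has to work from the very first character.
The match spans [0:8] → 'dddZyhhb'.
Captured: group 1 = 'd'.

(0, 8)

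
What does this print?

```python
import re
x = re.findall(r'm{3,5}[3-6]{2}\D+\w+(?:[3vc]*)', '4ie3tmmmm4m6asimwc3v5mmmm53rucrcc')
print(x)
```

This matches 3 to 5 of a literal 'm', then exactly 2 of a character in [3-6], then one or more of a non-digit; then one or more of a word character; then zero or more of one of [3vc] (non-capturing group).
Matches: at [21:33] → 'mmmm53rucrcc'.
`findall` yields the raw match text (1 of them) because the pattern has no groups.

['mmmm53rucrcc']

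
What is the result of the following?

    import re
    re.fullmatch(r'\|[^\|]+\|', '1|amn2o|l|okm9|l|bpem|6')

None

`fullmatch` succeeds only if the pattern covers the string from start to end.
Here the pattern can't cover the whole string, so the call returns None.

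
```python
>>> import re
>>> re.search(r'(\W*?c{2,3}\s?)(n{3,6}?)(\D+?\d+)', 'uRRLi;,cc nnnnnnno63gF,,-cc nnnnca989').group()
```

This matches zero or more of a non-word character (lazy), then 2 to 3 of a literal 'c', then optionally whitespace (captured); then 3 to 6 of a literal 'n' (lazy) (captured); then one or more of a non-digit (lazy), then one or more of a digit (captured).
Unlike `match`, `search` isn't anchored — it looks for the pattern anywhere in the string.
The match spans [5:20] → ';,cc nnnnnnno63'.
Captured: group 1 = ';,cc ', group 2 = 'nnn', group 3 = 'nnnno63'.

';,cc nnnnnnno63'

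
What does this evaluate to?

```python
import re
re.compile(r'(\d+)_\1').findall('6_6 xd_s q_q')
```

The backreference `\1` re-matches whatever the first group consumed, character for character.
Walking the string: at [0:3] match '6_6', group 1 = '6'.
`findall` collects group 1 from the one match (1 total).

['6']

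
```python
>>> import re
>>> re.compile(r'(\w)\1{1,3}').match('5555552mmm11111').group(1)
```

The match spans [0:4] → '5555'.
Captured: group 1 = '5'.

'5'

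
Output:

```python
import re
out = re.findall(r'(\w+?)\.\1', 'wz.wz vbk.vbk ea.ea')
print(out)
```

['wz', 'vbk', 'ea']

`\1` is not a pattern — it's the concrete string captured by group 1, re-applied verbatim.
`findall` collects group 1 from each match (3 total).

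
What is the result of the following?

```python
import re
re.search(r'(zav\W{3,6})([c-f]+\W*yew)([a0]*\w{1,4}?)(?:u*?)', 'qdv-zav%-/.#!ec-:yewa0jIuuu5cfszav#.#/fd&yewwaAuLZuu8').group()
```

A non-greedy quantifier consumes as few characters as it can — just enough that the remainder of the pattern still matches from where it stops; whatever follows it matches normally.
The match spans [4:23] → 'zav%-/.#!ec-:yewa0j'.

'zav%-/.#!ec-:yewa0j'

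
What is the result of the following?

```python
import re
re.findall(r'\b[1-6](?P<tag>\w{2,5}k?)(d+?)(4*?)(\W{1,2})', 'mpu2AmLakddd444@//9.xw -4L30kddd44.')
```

This matches a word boundary (`\b`, zero-width); then a character in [1-6]; then 2 to 5 of a word character, then optionally a literal 'k' (captured as 'tag'); then one or more of a literal 'd' (lazy) (captured); then zero or more of a literal '4' (lazy) (captured); then 1 to 2 of a non-word character (captured).
Matches: at [24:35] match '4L30kddd44.', groups = ('L30kd', 'dd', '44', '.').
With 4 capturing groups, `findall` returns a 4-tuple per match.

[('L30kd', 'dd', '44', '.')]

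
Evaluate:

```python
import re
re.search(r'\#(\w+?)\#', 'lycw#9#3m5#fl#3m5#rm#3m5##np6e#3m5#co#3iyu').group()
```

`re.search` tries every starting position until one works.
The match spans [4:7] → '#9#'.
Captured: group 1 = '9'.

'#9#'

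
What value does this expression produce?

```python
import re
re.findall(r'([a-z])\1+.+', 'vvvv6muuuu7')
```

After group 1 captures some text, `\1` only succeeds where that same text appears again.
One capturing group, so `findall` returns just the captured substring from the one match — 1 in all.

['v']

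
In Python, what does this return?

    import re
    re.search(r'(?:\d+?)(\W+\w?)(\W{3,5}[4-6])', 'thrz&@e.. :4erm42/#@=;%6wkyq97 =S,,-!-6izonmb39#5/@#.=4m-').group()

The match spans [15:24] → '42/#@=;%6'.

'42/#@=;%6'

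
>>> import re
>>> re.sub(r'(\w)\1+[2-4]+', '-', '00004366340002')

'---'

The backreference `\1` re-matches whatever the first group consumed, character for character.
Matches: at [0:6] → '000043'; at [6:10] → '6634'; at [10:14] → '0002'.
Each match is replaced by '-'.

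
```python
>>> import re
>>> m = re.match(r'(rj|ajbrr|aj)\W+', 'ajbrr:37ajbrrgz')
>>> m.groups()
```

('ajbrr',)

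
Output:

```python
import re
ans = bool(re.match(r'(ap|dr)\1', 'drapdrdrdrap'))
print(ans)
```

False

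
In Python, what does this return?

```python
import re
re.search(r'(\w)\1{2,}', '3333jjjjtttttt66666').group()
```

'3333'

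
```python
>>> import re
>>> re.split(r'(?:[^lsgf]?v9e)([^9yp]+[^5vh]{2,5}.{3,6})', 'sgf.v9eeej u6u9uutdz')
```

['sgf', 'eej u6u9uutdz', '']

The pattern matches optionally any character except [lsgf], then the literal 'v9e' (non-capturing group); then one or more of any character except [9yp], then 2 to 5 of any character except [5vh], then 3 to 6 of any character (captured).
Matches to split on: at [3:20] → '.v9eeej u6u9uutdz'.
Because the pattern has a capturing group, `split` also inserts each captured text between the pieces.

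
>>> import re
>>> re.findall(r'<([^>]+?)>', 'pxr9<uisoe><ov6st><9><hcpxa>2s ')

['uisoe', 'ov6st', '9', 'hcpxa']

Walking the string: at [4:11] match '<uisoe>', group 1 = 'uisoe'; at [11:18] match '<ov6st>', group 1 = 'ov6st'; at [18:21] match '<9>', group 1 = '9'; at [21:28] match '<hcpxa>', group 1 = 'hcpxa'.
Because there's exactly one group, `findall` drops the full match and keeps group 1 from each hit.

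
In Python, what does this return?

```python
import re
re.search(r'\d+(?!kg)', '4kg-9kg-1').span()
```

(8, 9)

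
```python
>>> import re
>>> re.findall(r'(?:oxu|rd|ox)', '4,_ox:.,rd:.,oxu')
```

['ox', 'rd', 'oxu']

Alternation tries branches left to right and keeps the first one that lets the overall match succeed at that position.
Scanning left to right: at [3:5] → 'ox'; at [8:10] → 'rd'; at [13:16] → 'oxu'.
With no groups in the pattern, `findall` gives back each whole match — 3 here.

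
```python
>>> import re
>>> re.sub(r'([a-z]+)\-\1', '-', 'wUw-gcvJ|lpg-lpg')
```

`\1` has to match the exact text group 1 already captured.
Matches: at [9:16] → 'lpg-lpg'.
`sub` substitutes '-' at each match site.

'wUw-gcvJ|-'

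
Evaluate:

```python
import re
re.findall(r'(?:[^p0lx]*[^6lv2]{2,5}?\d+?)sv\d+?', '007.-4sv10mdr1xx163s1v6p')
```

['007.-4sv1']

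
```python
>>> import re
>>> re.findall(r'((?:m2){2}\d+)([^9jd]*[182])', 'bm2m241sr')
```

[('m2m24', '1')]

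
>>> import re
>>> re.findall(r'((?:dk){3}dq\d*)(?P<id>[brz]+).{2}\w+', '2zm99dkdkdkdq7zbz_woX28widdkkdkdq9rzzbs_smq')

`findall` packs the 2 group values into a tuple for every match.

[('dkdkdkdq7', 'zbz')]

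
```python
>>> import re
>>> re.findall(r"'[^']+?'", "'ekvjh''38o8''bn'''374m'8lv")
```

Scanning left to right: at [0:7] → "'ekvjh'"; at [7:13] → "'38o8'"; at [13:17] → "'bn'"; at [18:24] → "'374m'".
`findall` yields the raw match text (4 of them) because the pattern has no groups.

["'ekvjh'", "'38o8'", "'bn'", "'374m'"]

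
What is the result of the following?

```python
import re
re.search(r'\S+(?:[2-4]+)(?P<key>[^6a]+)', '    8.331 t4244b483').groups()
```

This matches one or more of a non-whitespace character; then one or more of a character in [2-4] (non-capturing group); then one or more of any character except [6a] (captured as 'key').
Unlike `match`, `search` isn't anchored — it looks for the pattern anywhere in the string.
The match spans [4:19] → '8.331 t4244b483'.
Captured: group 1 = '1 t4244b483'.

('1 t4244b483',)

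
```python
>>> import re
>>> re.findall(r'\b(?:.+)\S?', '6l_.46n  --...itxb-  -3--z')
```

['6l_.46n  --...itxb-  -3--z']

Pattern: a word boundary (`\b`, zero-width); then one or more of any character (non-capturing group); then optionally a non-whitespace character.
`findall` yields the raw match text (1 of them) because the pattern has no groups.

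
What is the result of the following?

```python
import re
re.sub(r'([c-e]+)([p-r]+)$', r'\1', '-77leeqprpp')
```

'-77lee'

This matches one or more of a character in [c-e] (captured); then one or more of a character in [p-r] (captured); then anchored at the end.
The replacement refers to a captured group, so each match is rewritten using its own captured text.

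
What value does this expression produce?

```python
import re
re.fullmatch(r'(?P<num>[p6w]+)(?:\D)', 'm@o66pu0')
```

This matches one or more of one of [p6w] (captured as 'num'); then a non-digit (non-capturing group).
`fullmatch` succeeds only if the pattern covers the string from start to end.
Here there's no way to consume every character, so the call returns None.

None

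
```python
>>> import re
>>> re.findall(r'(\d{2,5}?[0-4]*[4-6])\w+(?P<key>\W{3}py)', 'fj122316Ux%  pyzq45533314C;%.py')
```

[('122316', '%  py'), ('455', ';%.py')]

2 groups means each result is a tuple of 2 captured strings — 2 here.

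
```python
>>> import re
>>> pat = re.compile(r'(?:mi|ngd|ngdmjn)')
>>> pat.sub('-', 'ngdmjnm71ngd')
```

'-mjnm71-'

Alternation tries branches left to right and keeps the first one that lets the overall match succeed at that position.
Every occurrence is swapped for '-'.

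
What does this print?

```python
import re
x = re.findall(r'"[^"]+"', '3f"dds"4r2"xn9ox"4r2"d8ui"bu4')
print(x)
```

['"dds"', '"xn9ox"', '"d8ui"']

Scanning left to right: at [2:7] → '"dds"'; at [10:17] → '"xn9ox"'; at [20:26] → '"d8ui"'.
With no groups in the pattern, `findall` gives back each whole match — 3 here.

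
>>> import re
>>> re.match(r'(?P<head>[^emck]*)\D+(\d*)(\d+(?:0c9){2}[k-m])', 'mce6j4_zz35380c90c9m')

Pattern: zero or more of any character except [emck] (captured as 'head'); then one or more of a non-digit; then zero or more of a digit (captured); then one or more of a digit, then the literal '0c9' repeated 2 times, then a character in [k-m] (captured).
`re.match` only tries the pattern at the start of the string.
Here the pattern fails at index 0, so the call returns None.

None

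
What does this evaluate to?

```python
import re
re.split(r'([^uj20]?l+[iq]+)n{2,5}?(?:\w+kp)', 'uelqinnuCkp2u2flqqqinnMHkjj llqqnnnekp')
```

['u', 'elqi', '2u2flqqqinnMHkjj', ' llqq', '']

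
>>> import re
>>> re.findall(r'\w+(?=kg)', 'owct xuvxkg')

['xuvx']

Lookahead/lookbehind check context without consuming it, so the matched span excludes the asserted characters.
With no groups in the pattern, `findall` gives back each whole match — 1 here.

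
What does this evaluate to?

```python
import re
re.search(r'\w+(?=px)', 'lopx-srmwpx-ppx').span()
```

(0, 2)

Because the assertion is zero-width, the text it checks is not consumed and won't appear in the result.
`re.search` scans for the first position where the pattern succeeds.
The match spans [0:2] → 'lo'.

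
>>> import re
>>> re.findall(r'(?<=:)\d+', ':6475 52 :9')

['6475', '9']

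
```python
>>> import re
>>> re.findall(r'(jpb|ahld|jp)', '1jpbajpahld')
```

Alternation tries branches left to right and keeps the first one that lets the overall match succeed at that position.
Matches: at [1:4] match 'jpb', group 1 = 'jpb'; at [5:7] match 'jp', group 1 = 'jp'; at [7:11] match 'ahld', group 1 = 'ahld'.
One capturing group, so `findall` returns just the captured substring from each match — 3 in all.

['jpb', 'jp', 'ahld']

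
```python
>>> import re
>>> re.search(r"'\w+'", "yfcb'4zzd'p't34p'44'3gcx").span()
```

(4, 10)

The match spans [4:10] → "'4zzd'".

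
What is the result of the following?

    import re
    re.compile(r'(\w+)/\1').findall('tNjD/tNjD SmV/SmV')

['tNjD', 'SmV']

`\1` is not a pattern — it's the concrete string captured by group 1, re-applied verbatim.
Scanning left to right: at [0:9] match 'tNjD/tNjD', group 1 = 'tNjD'; at [10:17] match 'SmV/SmV', group 1 = 'SmV'.
With a single group, `findall` returns only what that group captured — 2 items.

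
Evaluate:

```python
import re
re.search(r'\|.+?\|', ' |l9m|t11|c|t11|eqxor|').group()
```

A `+?`/`*?`/`{m,n}?` starts at its minimum and grows only as far as needed for what follows to match.
`re.search` scans for the first position where the pattern succeeds.
The match spans [1:6] → '|l9m|'.

'|l9m|'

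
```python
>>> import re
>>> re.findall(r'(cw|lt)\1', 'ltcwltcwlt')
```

`\1` has to match the exact text group 1 already captured.
`findall` collects group 1 from each match (0 total).
Nothing in the string satisfies the pattern, so the list is empty.

[]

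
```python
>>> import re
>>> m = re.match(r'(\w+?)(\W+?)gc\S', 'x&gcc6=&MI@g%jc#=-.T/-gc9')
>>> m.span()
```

(0, 5)

With `match`, the pattern is implicitly anchored at the beginning.
The match spans [0:5] → 'x&gcc'.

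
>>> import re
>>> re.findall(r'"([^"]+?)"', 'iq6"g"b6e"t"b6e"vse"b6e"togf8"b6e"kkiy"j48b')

With a single group, `findall` returns only what that group captured — 5 items.

['g', 't', 'vse', 'togf8', 'kkiy']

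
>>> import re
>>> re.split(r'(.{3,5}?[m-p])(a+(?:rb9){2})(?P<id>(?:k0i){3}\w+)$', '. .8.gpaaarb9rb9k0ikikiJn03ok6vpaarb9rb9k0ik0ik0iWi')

['. .8.gpaaarb9rb9k0ikikiJn0', '3ok6vp', 'aarb9rb9', 'k0ik0ik0iWi', '']

The pattern matches 3 to 5 of any character (lazy), then a character in [m-p] (captured); then one or more of a literal 'a', then the literal 'rb9' repeated 2 times (captured); then the literal 'k0i' repeated 3 times, then one or more of a word character (captured as 'id'); then anchored at the end.
Matches to split on: at [26:51] → '3ok6vpaarb9rb9k0ik0ik0iWi'.
With a capturing group present, the delimiter's captured portion is kept in the result list.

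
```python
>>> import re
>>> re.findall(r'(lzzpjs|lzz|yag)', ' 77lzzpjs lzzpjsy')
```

['lzzpjs', 'lzzpjs']

The regex engine tests alternatives in the order written; an earlier branch that matches wins even if a later one would match more.
With a single group, `findall` returns only what that group captured — 2 items.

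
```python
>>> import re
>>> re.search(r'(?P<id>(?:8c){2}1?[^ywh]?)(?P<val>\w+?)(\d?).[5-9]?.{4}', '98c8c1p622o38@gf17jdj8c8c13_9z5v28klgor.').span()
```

Pattern: the literal '8c' repeated 2 times, then optionally the literal '1', then optionally any character except [ywh] (captured as 'id'); then one or more of a word character (lazy) (captured as 'val'); then optionally a digit (captured); then any character, then optionally a character in [5-9], then exactly 4 of any character.
With the lazy modifier that quantifier settles for the fewest repetitions that let the rest of the pattern succeed (the atoms after it are unaffected and can still be greedy).
Unlike `match`, `search` isn't anchored — it looks for the pattern anywhere in the string.
The match spans [1:14] → '8c8c1p622o38@'.
Captured: group 1 = '8c8c1p', group 2 = '6', group 3 = '2'.

(1, 14)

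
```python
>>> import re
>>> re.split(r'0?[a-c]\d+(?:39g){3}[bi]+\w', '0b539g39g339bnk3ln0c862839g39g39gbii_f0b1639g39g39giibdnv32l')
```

Pattern: optionally the literal '0', then a character in [a-c], then one or more of a digit; then the literal '39g' repeated 3 times, then one or more of one of [bi], then a word character.
Splitting on the pattern gives 3 pieces.

['0b539g39g339bnk3ln', 'f', 'nv32l']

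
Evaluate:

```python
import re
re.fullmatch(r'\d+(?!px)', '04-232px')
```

For `fullmatch`, every character of the input must be accounted for by the pattern.
Here the string isn't matched end-to-end, so the call returns None.

None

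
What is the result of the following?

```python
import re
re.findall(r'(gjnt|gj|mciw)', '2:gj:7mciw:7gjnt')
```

Alternation isn't longest-match — the leftmost alternative that fits at this position is chosen.
Matches: at [2:4] match 'gj', group 1 = 'gj'; at [6:10] match 'mciw', group 1 = 'mciw'; at [12:16] match 'gjnt', group 1 = 'gjnt'.
One capturing group, so `findall` returns just the captured substring from each match — 3 in all.

['gj', 'mciw', 'gjnt']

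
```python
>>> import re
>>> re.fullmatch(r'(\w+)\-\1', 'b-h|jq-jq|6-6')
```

None

The backreference `\1` re-matches whatever the first group consumed, character for character.
`re.fullmatch` requires the pattern to consume the entire string.
Here there's no way to consume every character, so the call returns None.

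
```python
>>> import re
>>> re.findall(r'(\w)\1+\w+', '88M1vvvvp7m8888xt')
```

After group 1 captures some text, `\1` only succeeds where that same text appears again.
Walking the string: at [0:17] match '88M1vvvvp7m8888xt', group 1 = '8'.
Because there's exactly one group, `findall` drops the full match and keeps group 1 from the one hit.

['8']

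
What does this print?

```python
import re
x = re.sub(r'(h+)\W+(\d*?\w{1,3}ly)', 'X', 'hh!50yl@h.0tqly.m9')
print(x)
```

hh!50yl@X.m9

This matches one or more of a literal 'h' (captured); then one or more of a non-word character; then zero or more of a digit (lazy), then 1 to 3 of a word character, then the literal 'ly' (captured).
Matches: at [8:15] → 'h.0tqly'.
`sub` substitutes 'X' at each match site.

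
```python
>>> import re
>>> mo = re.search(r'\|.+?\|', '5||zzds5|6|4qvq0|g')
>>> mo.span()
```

A non-greedy quantifier consumes as few characters as it can — just enough that the remainder of the pattern still matches from where it stops; whatever follows it matches normally.
Unlike `match`, `search` isn't anchored — it looks for the pattern anywhere in the string.
The match spans [1:9] → '||zzds5|'.

(1, 9)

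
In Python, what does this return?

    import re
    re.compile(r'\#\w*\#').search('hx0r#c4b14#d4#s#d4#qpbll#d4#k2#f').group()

'#c4b14#'

`re.search` tries every starting position until one works.
The match spans [4:11] → '#c4b14#'.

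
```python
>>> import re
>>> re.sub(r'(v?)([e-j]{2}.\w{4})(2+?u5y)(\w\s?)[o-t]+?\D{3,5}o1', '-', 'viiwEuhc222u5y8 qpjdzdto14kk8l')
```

'-4kk8l'

This matches optionally a literal 'v' (captured); then exactly 2 of a character in [e-j], then any character, then exactly 4 of a word character (captured); then one or more of the literal '2' (lazy), then the literal 'u5y' (captured); then a word character, then optionally whitespace (captured); then one or more of a character in [o-t] (lazy), then 3 to 5 of a non-digit, then the literal 'o1'.
Each match is replaced by '-'.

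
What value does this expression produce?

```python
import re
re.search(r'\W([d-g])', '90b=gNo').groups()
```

('g',)

This matches a non-word character; then a character in [d-g] (captured).
Unlike `match`, `search` isn't anchored — it looks for the pattern anywhere in the string.
The match spans [3:5] → '=g'.
Captured: group 1 = 'g'.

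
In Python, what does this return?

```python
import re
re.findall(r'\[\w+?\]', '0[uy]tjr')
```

Since nothing is captured, `findall` lists the 1 matched substring directly.

['[uy]']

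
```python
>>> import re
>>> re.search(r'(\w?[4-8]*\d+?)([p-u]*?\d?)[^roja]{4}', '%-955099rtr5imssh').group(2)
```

The match spans [2:16] → '955099rtr5imss'.
Captured: group 1 = '955099', group 2 = 'rtr5'.

'rtr5'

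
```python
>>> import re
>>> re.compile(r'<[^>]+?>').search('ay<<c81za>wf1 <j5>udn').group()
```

'<<c81za>'

Unlike `match`, `search` isn't anchored — it looks for the pattern anywhere in the string.
The match spans [2:10] → '<<c81za>'.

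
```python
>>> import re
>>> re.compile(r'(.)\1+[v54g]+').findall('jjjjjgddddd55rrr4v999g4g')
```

`\1` is not a pattern — it's the concrete string captured by group 1, re-applied verbatim.
Scanning left to right: at [0:6] match 'jjjjjg', group 1 = 'j'; at [6:13] match 'ddddd55', group 1 = 'd'; at [13:18] match 'rrr4v', group 1 = 'r'; at [18:24] match '999g4g', group 1 = '9'.
One capturing group, so `findall` returns just the captured substring from each match — 4 in all.

['j', 'd', 'r', '9']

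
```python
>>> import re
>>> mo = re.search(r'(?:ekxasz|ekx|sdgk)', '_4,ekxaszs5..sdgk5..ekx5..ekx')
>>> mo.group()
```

'ekxasz'

`|` is ordered: at each position the engine commits to the first alternative that works.
`re.search` scans for the first position where the pattern succeeds.
The match spans [3:9] → 'ekxasz'.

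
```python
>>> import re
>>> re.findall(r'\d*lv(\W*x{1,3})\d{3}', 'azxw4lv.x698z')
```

['.x']

This matches zero or more of a digit, then the literal 'lv'; then zero or more of a non-word character, then 1 to 3 of the literal 'x' (captured); then exactly 3 of a digit.
Because there's exactly one group, `findall` drops the full match and keeps group 1 from the one hit.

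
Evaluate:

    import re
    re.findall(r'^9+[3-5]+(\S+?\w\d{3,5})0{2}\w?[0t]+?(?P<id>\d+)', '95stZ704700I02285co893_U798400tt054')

[('stZ7047', '2285')]

A non-greedy quantifier consumes as few characters as it can — just enough that the remainder of the pattern still matches from where it stops; whatever follows it matches normally.
Multiple groups make `findall` return tuples — one 2-tuple for the one match.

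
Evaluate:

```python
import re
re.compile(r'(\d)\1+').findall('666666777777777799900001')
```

['6', '7', '9', '0']

`\1` is not a pattern — it's the concrete string captured by group 1, re-applied verbatim.
Scanning left to right: at [0:6] match '666666', group 1 = '6'; at [6:16] match '7777777777', group 1 = '7'; at [16:19] match '999', group 1 = '9'; at [19:23] match '0000', group 1 = '0'.
Because there's exactly one group, `findall` drops the full match and keeps group 1 from each hit.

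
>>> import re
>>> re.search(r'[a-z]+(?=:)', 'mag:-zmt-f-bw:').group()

'mag'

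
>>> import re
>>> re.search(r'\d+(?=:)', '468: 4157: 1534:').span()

(0, 3)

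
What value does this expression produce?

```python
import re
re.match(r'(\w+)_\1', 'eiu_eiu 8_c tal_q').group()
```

'eiu_eiu'

`re.match` only tries the pattern at the start of the string.
The match spans [0:7] → 'eiu_eiu'.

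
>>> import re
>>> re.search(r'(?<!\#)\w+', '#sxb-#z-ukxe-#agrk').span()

(2, 4)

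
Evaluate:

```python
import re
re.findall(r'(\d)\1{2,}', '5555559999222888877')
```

['5', '9', '2', '8']

A backreference is literal: `\1` must see the identical characters the first group matched.
Because there's exactly one group, `findall` drops the full match and keeps group 1 from each hit.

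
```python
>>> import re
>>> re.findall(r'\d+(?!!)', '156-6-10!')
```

['156', '6', '1']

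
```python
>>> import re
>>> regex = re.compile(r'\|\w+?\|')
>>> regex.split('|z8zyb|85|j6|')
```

['', '85', '']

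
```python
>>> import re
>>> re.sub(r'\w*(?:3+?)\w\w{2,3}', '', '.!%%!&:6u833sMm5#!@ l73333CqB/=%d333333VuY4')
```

'.!%%!&:#!@ /=%'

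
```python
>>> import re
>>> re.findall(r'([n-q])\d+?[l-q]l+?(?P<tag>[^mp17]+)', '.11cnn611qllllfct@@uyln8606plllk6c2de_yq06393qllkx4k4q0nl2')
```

A non-greedy quantifier consumes as few characters as it can — just enough that the remainder of the pattern still matches from where it stops; whatever follows it matches normally.
Multiple groups make `findall` return tuples — one 2-tuple for each match.

[('n', 'lllfct@@uyln8606'), ('q', 'lkx4k4q0nl2')]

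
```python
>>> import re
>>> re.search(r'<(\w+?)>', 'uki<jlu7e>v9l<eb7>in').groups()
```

The match spans [3:10] → '<jlu7e>'.
Captured: group 1 = 'jlu7e'.

('jlu7e',)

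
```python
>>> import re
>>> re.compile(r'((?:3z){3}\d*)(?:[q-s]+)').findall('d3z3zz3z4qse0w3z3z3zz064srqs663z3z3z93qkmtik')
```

This matches the literal '3z' repeated 3 times, then zero or more of a digit (captured); then one or more of a character in [q-s] (non-capturing group).
Matches: at [30:39] match '3z3z3z93q', group 1 = '3z3z3z93'.
`findall` collects group 1 from the one match (1 total).

['3z3z3z93']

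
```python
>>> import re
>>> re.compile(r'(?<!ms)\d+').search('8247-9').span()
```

(0, 4)

The negative lookaround is zero-width — it rules out positions where the adjacent text would match, without consuming anything.
`re.search` tries every starting position until one works.
The match spans [0:4] → '8247'.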